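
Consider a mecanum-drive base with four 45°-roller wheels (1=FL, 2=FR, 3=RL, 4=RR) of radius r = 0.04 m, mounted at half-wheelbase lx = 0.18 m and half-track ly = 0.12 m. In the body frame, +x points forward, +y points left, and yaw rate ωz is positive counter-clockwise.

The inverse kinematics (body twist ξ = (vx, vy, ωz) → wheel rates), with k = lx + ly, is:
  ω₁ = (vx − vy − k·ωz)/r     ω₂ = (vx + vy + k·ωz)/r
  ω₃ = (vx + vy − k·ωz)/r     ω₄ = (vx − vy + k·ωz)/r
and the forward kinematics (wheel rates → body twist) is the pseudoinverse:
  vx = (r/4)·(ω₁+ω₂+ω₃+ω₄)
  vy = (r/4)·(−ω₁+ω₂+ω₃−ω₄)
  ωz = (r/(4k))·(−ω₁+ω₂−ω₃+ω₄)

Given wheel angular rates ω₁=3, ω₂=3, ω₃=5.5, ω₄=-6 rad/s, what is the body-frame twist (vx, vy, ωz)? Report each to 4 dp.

(0.0550, 0.1150, -0.3833)

k = lx + ly = 0.18 + 0.12 = 0.3000
ω₁+ω₂+ω₃+ω₄ = 5.5000  →  vx = (0.04/4)·5.5000 = 0.0550
−ω₁+ω₂+ω₃−ω₄ = 11.5000  →  vy = (0.04/4)·11.5000 = 0.1150
−ω₁+ω₂−ω₃+ω₄ = -11.5000  →  ωz = (0.04/1.2000)·-11.5000 = -0.3833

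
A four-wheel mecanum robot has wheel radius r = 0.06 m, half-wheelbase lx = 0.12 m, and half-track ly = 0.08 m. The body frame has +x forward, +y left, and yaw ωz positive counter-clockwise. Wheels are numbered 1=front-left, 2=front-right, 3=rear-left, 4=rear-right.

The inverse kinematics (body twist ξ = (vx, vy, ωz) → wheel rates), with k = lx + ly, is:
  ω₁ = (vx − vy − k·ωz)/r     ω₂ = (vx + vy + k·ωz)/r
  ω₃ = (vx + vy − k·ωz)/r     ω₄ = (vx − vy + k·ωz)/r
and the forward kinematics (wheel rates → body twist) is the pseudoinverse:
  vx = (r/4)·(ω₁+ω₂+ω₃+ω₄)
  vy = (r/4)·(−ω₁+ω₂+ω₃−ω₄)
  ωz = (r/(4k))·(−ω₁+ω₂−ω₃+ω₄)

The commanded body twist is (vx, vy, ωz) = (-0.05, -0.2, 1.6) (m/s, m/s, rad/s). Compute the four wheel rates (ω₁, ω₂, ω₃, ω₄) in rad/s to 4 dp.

k = lx + ly = 0.12 + 0.08 = 0.2000;  k·ωz = 0.2000·1.6 = 0.3200
ω₁ (FL) = (vx − vy − k·ωz)/r = -0.1700/0.06 = -2.8333
ω₂ (FR) = (vx + vy + k·ωz)/r = 0.0700/0.06 = 1.1667
ω₃ (RL) = (vx + vy − k·ωz)/r = -0.5700/0.06 = -9.5000
ω₄ (RR) = (vx − vy + k·ωz)/r = 0.4700/0.06 = 7.8333

(-2.8333, 1.1667, -9.5000, 7.8333)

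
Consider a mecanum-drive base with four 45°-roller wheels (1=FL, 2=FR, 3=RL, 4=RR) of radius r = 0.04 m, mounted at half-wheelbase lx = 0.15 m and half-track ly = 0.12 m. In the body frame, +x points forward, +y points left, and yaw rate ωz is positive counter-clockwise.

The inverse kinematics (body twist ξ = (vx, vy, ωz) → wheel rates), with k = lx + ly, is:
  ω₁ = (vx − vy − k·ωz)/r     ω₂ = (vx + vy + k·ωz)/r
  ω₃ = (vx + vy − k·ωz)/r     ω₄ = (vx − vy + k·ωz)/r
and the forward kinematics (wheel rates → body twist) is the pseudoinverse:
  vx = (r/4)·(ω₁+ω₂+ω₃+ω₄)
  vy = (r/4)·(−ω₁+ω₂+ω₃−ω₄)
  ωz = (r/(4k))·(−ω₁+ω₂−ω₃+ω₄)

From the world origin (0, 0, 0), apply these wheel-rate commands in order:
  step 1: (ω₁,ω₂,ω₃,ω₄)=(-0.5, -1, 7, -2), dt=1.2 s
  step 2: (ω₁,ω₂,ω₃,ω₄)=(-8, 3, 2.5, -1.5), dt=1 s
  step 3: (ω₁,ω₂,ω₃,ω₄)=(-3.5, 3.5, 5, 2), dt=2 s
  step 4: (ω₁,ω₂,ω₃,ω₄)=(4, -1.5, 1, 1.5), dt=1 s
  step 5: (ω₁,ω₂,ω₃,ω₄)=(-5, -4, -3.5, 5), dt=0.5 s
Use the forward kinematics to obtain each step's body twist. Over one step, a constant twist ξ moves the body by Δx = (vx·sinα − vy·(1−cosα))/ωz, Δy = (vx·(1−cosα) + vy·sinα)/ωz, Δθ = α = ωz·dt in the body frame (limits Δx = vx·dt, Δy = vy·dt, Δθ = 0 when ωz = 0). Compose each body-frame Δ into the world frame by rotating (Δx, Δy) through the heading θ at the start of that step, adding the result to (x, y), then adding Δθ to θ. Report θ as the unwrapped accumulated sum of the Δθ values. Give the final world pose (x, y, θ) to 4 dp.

step 1: ξ=(vx,vy,ωz)=(0.0350, 0.0850, -0.3519), dt=1.2 → body Δ=(0.0620, 0.0903, -0.4222) → world pose (0.0620, 0.0903, -0.4222)
step 2: ξ=(vx,vy,ωz)=(-0.0400, 0.1500, 0.2593), dt=1.0 → body Δ=(-0.0589, 0.1432, 0.2593) → world pose (0.0669, 0.2450, -0.1630)
step 3: ξ=(vx,vy,ωz)=(0.0700, 0.1000, 0.1481), dt=2.0 → body Δ=(0.1085, 0.2177, 0.2963) → world pose (0.2094, 0.4422, 0.1333)
step 4: ξ=(vx,vy,ωz)=(0.0500, -0.0600, -0.1852), dt=1.0 → body Δ=(0.0442, -0.0643, -0.1852) → world pose (0.2617, 0.3843, -0.0519)
step 5: ξ=(vx,vy,ωz)=(-0.0750, -0.0750, 0.3519), dt=0.5 → body Δ=(-0.0340, -0.0406, 0.1759) → world pose (0.2256, 0.3456, 0.1241)

(0.2256, 0.3456, 0.1241)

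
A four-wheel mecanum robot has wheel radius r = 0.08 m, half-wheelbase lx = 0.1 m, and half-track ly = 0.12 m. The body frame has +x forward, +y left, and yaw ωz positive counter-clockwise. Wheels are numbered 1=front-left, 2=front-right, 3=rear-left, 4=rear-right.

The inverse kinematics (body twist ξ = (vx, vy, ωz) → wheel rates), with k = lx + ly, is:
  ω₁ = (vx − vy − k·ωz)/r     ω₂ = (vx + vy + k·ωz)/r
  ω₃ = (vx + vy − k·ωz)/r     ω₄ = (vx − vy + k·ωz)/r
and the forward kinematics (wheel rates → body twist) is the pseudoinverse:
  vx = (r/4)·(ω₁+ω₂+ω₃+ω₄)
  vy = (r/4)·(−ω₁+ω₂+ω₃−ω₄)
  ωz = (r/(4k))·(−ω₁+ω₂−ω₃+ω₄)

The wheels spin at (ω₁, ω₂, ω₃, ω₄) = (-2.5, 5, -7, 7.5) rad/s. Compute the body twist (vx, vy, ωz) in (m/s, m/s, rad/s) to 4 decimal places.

k = lx + ly = 0.1 + 0.12 = 0.2200
ω₁+ω₂+ω₃+ω₄ = 3.0000  →  vx = (0.08/4)·3.0000 = 0.0600
−ω₁+ω₂+ω₃−ω₄ = -7.0000  →  vy = (0.08/4)·-7.0000 = -0.1400
−ω₁+ω₂−ω₃+ω₄ = 22.0000  →  ωz = (0.08/0.8800)·22.0000 = 2.0000

(0.0600, -0.1400, 2.0000)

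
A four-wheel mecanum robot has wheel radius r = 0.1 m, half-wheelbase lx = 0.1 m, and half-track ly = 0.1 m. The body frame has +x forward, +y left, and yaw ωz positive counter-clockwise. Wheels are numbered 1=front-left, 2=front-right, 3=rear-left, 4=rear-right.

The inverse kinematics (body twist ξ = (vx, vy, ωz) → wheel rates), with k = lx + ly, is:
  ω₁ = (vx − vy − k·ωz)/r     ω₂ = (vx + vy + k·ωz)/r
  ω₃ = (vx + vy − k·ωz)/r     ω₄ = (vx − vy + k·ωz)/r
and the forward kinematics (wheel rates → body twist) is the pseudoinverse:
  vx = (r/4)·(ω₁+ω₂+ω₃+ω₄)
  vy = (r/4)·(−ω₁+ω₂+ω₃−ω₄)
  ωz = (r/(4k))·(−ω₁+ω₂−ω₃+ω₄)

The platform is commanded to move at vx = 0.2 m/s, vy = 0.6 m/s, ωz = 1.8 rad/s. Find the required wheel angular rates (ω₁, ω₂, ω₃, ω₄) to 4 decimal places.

(-7.6000, 11.6000, 4.4000, -0.4000)

k = lx + ly = 0.1 + 0.1 = 0.2000;  k·ωz = 0.2000·1.8 = 0.3600
ω₁ (FL) = (vx − vy − k·ωz)/r = -0.7600/0.1 = -7.6000
ω₂ (FR) = (vx + vy + k·ωz)/r = 1.1600/0.1 = 11.6000
ω₃ (RL) = (vx + vy − k·ωz)/r = 0.4400/0.1 = 4.4000
ω₄ (RR) = (vx − vy + k·ωz)/r = -0.0400/0.1 = -0.4000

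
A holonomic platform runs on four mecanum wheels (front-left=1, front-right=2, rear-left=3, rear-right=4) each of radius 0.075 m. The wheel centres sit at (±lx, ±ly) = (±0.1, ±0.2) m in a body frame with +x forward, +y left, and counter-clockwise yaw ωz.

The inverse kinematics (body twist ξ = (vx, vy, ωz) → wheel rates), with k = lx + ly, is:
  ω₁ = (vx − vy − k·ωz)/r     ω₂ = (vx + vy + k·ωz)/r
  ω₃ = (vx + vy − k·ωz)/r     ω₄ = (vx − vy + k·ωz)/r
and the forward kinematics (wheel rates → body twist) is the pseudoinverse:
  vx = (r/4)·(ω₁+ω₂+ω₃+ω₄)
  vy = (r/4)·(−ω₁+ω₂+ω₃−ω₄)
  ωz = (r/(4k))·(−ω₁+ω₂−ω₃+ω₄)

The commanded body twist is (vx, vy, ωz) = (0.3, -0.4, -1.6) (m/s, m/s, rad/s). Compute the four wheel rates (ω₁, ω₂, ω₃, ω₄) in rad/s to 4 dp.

(15.7333, -7.7333, 5.0667, 2.9333)

k = lx + ly = 0.1 + 0.2 = 0.3000;  k·ωz = 0.3000·-1.6 = -0.4800
ω₁ (FL) = (vx − vy − k·ωz)/r = 1.1800/0.075 = 15.7333
ω₂ (FR) = (vx + vy + k·ωz)/r = -0.5800/0.075 = -7.7333
ω₃ (RL) = (vx + vy − k·ωz)/r = 0.3800/0.075 = 5.0667
ω₄ (RR) = (vx − vy + k·ωz)/r = 0.2200/0.075 = 2.9333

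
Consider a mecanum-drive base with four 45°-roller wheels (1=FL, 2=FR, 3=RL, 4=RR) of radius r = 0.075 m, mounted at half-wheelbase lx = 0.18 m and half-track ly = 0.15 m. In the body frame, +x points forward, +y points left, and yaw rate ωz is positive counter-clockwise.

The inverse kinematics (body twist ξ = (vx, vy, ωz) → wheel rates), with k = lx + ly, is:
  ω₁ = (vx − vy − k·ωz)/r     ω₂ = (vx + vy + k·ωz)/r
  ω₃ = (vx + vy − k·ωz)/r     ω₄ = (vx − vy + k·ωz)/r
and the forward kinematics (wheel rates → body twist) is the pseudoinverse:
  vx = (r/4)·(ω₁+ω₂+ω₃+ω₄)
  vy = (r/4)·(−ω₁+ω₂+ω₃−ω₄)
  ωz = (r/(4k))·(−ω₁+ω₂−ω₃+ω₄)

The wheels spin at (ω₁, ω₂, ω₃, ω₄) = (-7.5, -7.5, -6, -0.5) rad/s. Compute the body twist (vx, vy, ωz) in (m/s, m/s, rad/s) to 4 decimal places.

k = lx + ly = 0.18 + 0.15 = 0.3300
ω₁+ω₂+ω₃+ω₄ = -21.5000  →  vx = (0.075/4)·-21.5000 = -0.4031
−ω₁+ω₂+ω₃−ω₄ = -5.5000  →  vy = (0.075/4)·-5.5000 = -0.1031
−ω₁+ω₂−ω₃+ω₄ = 5.5000  →  ωz = (0.075/1.3200)·5.5000 = 0.3125

(-0.4031, -0.1031, 0.3125)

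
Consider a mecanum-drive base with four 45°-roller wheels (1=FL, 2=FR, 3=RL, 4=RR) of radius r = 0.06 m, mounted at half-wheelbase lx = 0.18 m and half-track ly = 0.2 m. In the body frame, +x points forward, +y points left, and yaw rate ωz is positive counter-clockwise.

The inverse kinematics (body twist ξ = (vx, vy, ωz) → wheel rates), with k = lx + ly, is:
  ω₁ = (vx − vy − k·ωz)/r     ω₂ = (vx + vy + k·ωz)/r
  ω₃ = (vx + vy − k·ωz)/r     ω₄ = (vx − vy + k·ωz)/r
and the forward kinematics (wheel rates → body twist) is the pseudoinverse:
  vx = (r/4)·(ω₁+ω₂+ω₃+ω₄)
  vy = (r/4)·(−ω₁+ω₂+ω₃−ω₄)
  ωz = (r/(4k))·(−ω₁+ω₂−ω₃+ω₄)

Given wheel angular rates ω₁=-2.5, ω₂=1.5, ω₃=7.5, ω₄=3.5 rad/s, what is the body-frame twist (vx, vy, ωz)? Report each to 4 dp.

k = lx + ly = 0.18 + 0.2 = 0.3800
ω₁+ω₂+ω₃+ω₄ = 10.0000  →  vx = (0.06/4)·10.0000 = 0.1500
−ω₁+ω₂+ω₃−ω₄ = 8.0000  →  vy = (0.06/4)·8.0000 = 0.1200
−ω₁+ω₂−ω₃+ω₄ = 0.0000  →  ωz = (0.06/1.5200)·0.0000 = 0.0000

(0.1500, 0.1200, 0.0000)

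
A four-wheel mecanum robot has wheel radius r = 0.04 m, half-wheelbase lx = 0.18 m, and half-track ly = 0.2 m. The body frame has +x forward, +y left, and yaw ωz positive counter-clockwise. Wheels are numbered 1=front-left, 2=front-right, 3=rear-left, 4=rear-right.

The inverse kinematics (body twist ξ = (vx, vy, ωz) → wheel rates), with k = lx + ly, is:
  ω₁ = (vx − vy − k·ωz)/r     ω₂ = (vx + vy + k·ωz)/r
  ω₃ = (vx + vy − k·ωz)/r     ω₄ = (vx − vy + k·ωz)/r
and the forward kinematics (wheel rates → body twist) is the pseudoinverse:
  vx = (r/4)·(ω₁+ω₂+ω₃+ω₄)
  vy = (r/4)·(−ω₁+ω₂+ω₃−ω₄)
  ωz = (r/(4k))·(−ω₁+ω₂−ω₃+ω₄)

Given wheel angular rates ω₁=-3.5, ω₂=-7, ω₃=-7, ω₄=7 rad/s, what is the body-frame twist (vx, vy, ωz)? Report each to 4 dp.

k = lx + ly = 0.18 + 0.2 = 0.3800
ω₁+ω₂+ω₃+ω₄ = -10.5000  →  vx = (0.04/4)·-10.5000 = -0.1050
−ω₁+ω₂+ω₃−ω₄ = -17.5000  →  vy = (0.04/4)·-17.5000 = -0.1750
−ω₁+ω₂−ω₃+ω₄ = 10.5000  →  ωz = (0.04/1.5200)·10.5000 = 0.2763

(-0.1050, -0.1750, 0.2763)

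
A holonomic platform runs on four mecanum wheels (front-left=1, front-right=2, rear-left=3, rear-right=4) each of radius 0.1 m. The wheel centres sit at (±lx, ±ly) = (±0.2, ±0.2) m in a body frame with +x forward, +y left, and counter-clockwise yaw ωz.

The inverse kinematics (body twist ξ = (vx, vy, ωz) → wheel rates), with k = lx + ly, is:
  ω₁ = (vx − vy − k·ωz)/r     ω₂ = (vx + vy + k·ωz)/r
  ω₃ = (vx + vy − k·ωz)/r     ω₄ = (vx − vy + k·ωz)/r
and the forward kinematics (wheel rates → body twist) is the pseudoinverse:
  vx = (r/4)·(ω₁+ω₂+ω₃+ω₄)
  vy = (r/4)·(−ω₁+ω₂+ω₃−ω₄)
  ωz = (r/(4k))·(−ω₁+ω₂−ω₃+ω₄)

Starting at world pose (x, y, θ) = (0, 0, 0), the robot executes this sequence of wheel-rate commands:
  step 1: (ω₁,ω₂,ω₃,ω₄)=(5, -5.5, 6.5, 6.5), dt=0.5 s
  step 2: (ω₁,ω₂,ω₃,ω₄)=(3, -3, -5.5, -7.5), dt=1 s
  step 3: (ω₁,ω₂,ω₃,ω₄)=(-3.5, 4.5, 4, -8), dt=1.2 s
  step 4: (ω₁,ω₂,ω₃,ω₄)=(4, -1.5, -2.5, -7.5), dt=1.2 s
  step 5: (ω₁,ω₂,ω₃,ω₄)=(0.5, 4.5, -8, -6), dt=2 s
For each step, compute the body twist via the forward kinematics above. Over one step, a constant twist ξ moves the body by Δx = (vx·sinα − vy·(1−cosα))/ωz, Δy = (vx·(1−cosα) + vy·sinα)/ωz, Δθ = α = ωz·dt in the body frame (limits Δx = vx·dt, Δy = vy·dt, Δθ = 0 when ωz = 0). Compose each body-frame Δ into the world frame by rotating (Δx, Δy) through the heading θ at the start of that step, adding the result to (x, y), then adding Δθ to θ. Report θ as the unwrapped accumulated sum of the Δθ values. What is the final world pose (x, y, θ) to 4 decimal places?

step 1: ξ=(vx,vy,ωz)=(0.3125, -0.2625, -0.6562), dt=0.5 → body Δ=(0.1321, -0.1543, -0.3281) → world pose (0.1321, -0.1543, -0.3281)
step 2: ξ=(vx,vy,ωz)=(-0.3250, -0.1000, -0.5000), dt=1.0 → body Δ=(-0.3361, -0.0163, -0.5000) → world pose (-0.1913, -0.0614, -0.8281)
step 3: ξ=(vx,vy,ωz)=(-0.0750, 0.5000, -0.2500), dt=1.2 → body Δ=(0.0007, 0.6044, -0.3000) → world pose (0.2544, 0.3468, -1.1281)
step 4: ξ=(vx,vy,ωz)=(-0.1875, -0.0125, -0.6562), dt=1.2 → body Δ=(-0.2081, 0.0706, -0.7875) → world pose (0.2291, 0.5651, -1.9156)
step 5: ξ=(vx,vy,ωz)=(-0.2250, 0.0500, 0.3750), dt=2.0 → body Δ=(-0.4448, -0.0701, 0.7500) → world pose (0.3135, 1.0074, -1.1656)

(0.3135, 1.0074, -1.1656)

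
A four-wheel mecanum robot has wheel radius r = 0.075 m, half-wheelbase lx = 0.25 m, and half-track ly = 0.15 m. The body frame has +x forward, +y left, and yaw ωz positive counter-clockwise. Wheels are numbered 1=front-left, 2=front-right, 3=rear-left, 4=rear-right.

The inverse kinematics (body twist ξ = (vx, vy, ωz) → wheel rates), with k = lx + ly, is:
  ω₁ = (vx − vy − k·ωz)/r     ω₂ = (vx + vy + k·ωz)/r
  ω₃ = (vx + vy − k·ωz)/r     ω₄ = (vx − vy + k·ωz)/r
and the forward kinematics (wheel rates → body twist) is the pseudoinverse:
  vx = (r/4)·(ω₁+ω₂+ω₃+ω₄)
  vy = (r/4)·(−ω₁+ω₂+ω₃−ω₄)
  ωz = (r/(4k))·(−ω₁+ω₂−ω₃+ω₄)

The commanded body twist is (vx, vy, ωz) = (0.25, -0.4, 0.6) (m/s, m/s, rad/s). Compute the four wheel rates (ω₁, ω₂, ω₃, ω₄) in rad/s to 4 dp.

(5.4667, 1.2000, -5.2000, 11.8667)

k = lx + ly = 0.25 + 0.15 = 0.4000;  k·ωz = 0.4000·0.6 = 0.2400
ω₁ (FL) = (vx − vy − k·ωz)/r = 0.4100/0.075 = 5.4667
ω₂ (FR) = (vx + vy + k·ωz)/r = 0.0900/0.075 = 1.2000
ω₃ (RL) = (vx + vy − k·ωz)/r = -0.3900/0.075 = -5.2000
ω₄ (RR) = (vx − vy + k·ωz)/r = 0.8900/0.075 = 11.8667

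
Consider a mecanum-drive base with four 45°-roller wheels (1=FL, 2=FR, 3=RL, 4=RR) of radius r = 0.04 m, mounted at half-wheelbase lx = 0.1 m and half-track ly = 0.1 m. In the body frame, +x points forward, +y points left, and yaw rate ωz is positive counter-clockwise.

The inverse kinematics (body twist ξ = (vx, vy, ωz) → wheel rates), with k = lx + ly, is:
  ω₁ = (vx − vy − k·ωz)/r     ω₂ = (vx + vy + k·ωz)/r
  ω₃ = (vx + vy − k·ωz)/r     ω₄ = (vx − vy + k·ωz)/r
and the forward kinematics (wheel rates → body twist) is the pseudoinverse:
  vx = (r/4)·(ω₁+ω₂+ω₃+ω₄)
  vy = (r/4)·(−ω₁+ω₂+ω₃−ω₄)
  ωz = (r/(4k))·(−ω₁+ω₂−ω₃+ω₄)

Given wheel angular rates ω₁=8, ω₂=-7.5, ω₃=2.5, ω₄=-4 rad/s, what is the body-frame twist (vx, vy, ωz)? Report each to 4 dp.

(-0.0100, -0.0900, -1.1000)

k = lx + ly = 0.1 + 0.1 = 0.2000
ω₁+ω₂+ω₃+ω₄ = -1.0000  →  vx = (0.04/4)·-1.0000 = -0.0100
−ω₁+ω₂+ω₃−ω₄ = -9.0000  →  vy = (0.04/4)·-9.0000 = -0.0900
−ω₁+ω₂−ω₃+ω₄ = -22.0000  →  ωz = (0.04/0.8000)·-22.0000 = -1.1000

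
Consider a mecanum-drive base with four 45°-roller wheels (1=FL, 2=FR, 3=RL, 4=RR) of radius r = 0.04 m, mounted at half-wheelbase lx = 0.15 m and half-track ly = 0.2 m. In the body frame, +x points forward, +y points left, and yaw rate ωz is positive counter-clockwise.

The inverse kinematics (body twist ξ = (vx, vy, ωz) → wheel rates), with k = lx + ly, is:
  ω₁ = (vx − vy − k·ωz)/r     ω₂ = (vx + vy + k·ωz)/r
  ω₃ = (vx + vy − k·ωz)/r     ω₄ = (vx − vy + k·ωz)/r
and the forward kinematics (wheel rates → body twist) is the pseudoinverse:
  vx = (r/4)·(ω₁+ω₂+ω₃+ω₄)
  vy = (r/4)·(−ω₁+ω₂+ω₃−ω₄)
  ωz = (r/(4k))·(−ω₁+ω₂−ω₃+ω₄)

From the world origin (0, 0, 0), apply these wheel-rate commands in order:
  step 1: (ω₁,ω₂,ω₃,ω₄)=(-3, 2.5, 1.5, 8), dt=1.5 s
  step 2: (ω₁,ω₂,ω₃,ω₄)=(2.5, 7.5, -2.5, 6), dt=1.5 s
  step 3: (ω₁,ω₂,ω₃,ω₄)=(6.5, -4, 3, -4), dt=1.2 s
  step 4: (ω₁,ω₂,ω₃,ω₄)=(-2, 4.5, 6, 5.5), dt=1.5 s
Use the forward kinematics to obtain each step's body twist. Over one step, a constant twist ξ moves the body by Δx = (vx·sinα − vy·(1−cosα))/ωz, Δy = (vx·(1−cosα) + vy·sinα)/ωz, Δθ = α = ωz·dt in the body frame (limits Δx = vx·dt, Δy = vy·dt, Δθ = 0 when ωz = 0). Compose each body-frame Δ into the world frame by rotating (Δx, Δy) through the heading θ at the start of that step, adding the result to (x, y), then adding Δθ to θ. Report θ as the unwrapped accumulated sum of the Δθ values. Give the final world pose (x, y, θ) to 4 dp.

step 1: ξ=(vx,vy,ωz)=(0.0900, -0.0100, 0.3429), dt=1.5 → body Δ=(0.1329, 0.0196, 0.5143) → world pose (0.1329, 0.0196, 0.5143)
step 2: ξ=(vx,vy,ωz)=(0.1350, -0.0350, 0.3857), dt=1.5 → body Δ=(0.2062, 0.0073, 0.5786) → world pose (0.3088, 0.1274, 1.0929)
step 3: ξ=(vx,vy,ωz)=(0.0150, -0.0350, -0.5000), dt=1.2 → body Δ=(0.0047, -0.0448, -0.6000) → world pose (0.3507, 0.1110, 0.4929)
step 4: ξ=(vx,vy,ωz)=(0.1400, 0.0700, 0.1714), dt=1.5 → body Δ=(0.1943, 0.1307, 0.2571) → world pose (0.4600, 0.3181, 0.7500)

(0.4600, 0.3181, 0.7500)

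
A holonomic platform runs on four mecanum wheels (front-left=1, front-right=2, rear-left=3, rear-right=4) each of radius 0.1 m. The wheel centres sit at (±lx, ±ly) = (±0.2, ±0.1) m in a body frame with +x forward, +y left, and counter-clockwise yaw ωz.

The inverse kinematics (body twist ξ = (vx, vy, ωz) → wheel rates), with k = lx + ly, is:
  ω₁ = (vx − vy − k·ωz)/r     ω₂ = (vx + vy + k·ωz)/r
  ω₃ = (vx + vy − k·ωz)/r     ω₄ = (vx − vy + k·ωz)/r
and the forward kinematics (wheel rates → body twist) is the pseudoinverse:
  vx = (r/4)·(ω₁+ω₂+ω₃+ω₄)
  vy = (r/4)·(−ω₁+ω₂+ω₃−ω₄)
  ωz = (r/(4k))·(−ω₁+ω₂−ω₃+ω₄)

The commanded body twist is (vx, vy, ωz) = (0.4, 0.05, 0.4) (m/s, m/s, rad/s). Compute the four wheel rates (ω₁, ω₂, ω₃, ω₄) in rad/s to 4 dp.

(2.3000, 5.7000, 3.3000, 4.7000)

k = lx + ly = 0.2 + 0.1 = 0.3000;  k·ωz = 0.3000·0.4 = 0.1200
ω₁ (FL) = (vx − vy − k·ωz)/r = 0.2300/0.1 = 2.3000
ω₂ (FR) = (vx + vy + k·ωz)/r = 0.5700/0.1 = 5.7000
ω₃ (RL) = (vx + vy − k·ωz)/r = 0.3300/0.1 = 3.3000
ω₄ (RR) = (vx − vy + k·ωz)/r = 0.4700/0.1 = 4.7000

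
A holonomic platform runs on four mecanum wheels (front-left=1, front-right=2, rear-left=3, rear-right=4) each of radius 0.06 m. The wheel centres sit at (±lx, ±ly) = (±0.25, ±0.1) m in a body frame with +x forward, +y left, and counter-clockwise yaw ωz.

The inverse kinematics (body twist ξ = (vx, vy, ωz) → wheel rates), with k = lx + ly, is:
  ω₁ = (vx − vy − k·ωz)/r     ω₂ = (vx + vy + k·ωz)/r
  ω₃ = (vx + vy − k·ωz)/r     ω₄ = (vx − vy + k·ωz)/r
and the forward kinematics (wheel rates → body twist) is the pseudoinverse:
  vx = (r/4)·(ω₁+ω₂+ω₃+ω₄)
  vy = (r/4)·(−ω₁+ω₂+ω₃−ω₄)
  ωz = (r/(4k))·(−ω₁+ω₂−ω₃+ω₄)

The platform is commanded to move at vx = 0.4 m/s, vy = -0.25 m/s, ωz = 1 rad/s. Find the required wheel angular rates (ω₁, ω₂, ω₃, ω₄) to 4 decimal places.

(5.0000, 8.3333, -3.3333, 16.6667)

k = lx + ly = 0.25 + 0.1 = 0.3500;  k·ωz = 0.3500·1 = 0.3500
ω₁ (FL) = (vx − vy − k·ωz)/r = 0.3000/0.06 = 5.0000
ω₂ (FR) = (vx + vy + k·ωz)/r = 0.5000/0.06 = 8.3333
ω₃ (RL) = (vx + vy − k·ωz)/r = -0.2000/0.06 = -3.3333
ω₄ (RR) = (vx − vy + k·ωz)/r = 1.0000/0.06 = 16.6667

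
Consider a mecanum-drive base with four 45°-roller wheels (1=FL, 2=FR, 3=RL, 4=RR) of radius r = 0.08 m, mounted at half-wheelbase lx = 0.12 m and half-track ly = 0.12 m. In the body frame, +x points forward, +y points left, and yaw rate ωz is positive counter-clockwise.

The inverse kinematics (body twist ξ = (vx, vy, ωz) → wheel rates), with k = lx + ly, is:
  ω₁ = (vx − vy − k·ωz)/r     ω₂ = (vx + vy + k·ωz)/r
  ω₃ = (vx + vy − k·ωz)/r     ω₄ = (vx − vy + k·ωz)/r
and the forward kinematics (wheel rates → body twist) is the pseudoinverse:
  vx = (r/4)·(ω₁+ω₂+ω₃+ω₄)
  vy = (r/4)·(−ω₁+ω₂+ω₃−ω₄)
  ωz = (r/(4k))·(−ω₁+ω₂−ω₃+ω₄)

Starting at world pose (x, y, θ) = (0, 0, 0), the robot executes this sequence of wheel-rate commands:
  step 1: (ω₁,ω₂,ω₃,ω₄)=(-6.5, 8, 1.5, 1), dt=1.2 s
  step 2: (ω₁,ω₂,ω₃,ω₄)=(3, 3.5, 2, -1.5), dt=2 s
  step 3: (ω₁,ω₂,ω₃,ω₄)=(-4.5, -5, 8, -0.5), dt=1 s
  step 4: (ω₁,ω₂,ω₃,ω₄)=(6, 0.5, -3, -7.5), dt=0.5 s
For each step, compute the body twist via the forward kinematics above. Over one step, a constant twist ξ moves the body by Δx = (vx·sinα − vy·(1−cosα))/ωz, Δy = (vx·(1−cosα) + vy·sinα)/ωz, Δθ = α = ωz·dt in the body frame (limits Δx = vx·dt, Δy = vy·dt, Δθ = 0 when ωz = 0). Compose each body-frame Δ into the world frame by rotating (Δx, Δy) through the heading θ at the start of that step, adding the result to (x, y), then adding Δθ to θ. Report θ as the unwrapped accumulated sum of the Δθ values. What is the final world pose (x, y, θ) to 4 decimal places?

(-0.3296, 0.7360, -0.2667)

step 1: ξ=(vx,vy,ωz)=(0.0800, 0.3000, 1.1667), dt=1.2 → body Δ=(-0.1459, 0.3103, 1.4000) → world pose (-0.1459, 0.3103, 1.4000)
step 2: ξ=(vx,vy,ωz)=(0.1400, 0.0800, -0.2500), dt=2.0 → body Δ=(0.3077, 0.0849, -0.5000) → world pose (-0.1772, 0.6279, 0.9000)
step 3: ξ=(vx,vy,ωz)=(-0.0400, 0.1600, -0.7500), dt=1.0 → body Δ=(0.0209, 0.1597, -0.7500) → world pose (-0.2893, 0.7436, 0.1500)
step 4: ξ=(vx,vy,ωz)=(-0.0800, -0.0200, -0.8333), dt=0.5 → body Δ=(-0.0409, -0.0015, -0.4167) → world pose (-0.3296, 0.7360, -0.2667)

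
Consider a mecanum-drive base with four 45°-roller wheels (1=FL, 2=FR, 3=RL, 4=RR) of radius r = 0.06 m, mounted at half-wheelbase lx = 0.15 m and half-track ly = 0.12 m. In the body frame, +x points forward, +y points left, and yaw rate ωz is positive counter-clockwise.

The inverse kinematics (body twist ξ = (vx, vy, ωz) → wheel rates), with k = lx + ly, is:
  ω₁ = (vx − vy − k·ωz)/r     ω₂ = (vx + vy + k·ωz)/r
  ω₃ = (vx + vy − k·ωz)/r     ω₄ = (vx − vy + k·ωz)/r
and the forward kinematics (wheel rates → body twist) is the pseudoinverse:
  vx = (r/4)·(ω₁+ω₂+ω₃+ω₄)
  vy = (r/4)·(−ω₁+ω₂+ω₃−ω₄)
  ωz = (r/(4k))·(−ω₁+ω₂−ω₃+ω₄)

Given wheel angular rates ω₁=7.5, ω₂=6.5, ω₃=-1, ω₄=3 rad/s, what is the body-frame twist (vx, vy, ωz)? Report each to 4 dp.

k = lx + ly = 0.15 + 0.12 = 0.2700
ω₁+ω₂+ω₃+ω₄ = 16.0000  →  vx = (0.06/4)·16.0000 = 0.2400
−ω₁+ω₂+ω₃−ω₄ = -5.0000  →  vy = (0.06/4)·-5.0000 = -0.0750
−ω₁+ω₂−ω₃+ω₄ = 3.0000  →  ωz = (0.06/1.0800)·3.0000 = 0.1667

(0.2400, -0.0750, 0.1667)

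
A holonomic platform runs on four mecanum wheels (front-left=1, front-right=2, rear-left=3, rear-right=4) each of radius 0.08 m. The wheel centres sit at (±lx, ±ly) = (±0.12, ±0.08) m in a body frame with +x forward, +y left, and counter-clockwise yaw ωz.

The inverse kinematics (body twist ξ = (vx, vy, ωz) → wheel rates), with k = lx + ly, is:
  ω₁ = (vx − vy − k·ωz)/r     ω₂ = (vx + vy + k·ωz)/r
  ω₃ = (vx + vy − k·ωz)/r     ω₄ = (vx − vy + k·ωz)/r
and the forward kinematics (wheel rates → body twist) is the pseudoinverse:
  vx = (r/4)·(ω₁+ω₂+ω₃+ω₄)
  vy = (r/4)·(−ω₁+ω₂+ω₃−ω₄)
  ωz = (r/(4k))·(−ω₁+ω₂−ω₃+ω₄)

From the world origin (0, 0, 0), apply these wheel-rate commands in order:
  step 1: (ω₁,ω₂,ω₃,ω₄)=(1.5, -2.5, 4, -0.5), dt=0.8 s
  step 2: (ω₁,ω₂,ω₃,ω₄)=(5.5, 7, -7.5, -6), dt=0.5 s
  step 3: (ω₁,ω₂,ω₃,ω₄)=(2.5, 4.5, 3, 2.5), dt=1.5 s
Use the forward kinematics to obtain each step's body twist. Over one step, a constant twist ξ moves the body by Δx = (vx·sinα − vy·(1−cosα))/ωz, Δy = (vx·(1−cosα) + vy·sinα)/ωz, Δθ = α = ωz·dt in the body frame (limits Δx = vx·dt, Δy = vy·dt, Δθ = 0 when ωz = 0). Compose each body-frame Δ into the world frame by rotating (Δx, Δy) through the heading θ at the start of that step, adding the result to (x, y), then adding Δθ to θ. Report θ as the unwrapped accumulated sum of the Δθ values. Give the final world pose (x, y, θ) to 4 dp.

(0.4038, -0.0833, -0.3050)

step 1: ξ=(vx,vy,ωz)=(0.0500, 0.0100, -0.8500), dt=0.8 → body Δ=(0.0396, -0.0057, -0.6800) → world pose (0.0396, -0.0057, -0.6800)
step 2: ξ=(vx,vy,ωz)=(-0.0200, 0.0000, 0.3000), dt=0.5 → body Δ=(-0.0100, -0.0007, 0.1500) → world pose (0.0314, 0.0000, -0.5300)
step 3: ξ=(vx,vy,ωz)=(0.2500, 0.0500, 0.1500), dt=1.5 → body Δ=(0.3634, 0.1164, 0.2250) → world pose (0.4038, -0.0833, -0.3050)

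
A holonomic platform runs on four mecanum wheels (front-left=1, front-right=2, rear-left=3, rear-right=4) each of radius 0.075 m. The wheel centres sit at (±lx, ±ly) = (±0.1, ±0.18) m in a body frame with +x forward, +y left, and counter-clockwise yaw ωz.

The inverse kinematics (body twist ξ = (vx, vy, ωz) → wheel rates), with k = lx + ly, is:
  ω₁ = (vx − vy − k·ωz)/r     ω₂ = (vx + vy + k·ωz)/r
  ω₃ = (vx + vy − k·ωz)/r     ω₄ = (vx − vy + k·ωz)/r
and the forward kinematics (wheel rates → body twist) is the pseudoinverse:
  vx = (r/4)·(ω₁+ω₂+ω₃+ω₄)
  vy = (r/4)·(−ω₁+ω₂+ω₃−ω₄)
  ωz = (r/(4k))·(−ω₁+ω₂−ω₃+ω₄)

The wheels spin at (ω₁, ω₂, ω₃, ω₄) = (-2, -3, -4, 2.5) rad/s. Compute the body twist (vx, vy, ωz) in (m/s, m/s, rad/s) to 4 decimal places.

(-0.1219, -0.1406, 0.3683)

k = lx + ly = 0.1 + 0.18 = 0.2800
ω₁+ω₂+ω₃+ω₄ = -6.5000  →  vx = (0.075/4)·-6.5000 = -0.1219
−ω₁+ω₂+ω₃−ω₄ = -7.5000  →  vy = (0.075/4)·-7.5000 = -0.1406
−ω₁+ω₂−ω₃+ω₄ = 5.5000  →  ωz = (0.075/1.1200)·5.5000 = 0.3683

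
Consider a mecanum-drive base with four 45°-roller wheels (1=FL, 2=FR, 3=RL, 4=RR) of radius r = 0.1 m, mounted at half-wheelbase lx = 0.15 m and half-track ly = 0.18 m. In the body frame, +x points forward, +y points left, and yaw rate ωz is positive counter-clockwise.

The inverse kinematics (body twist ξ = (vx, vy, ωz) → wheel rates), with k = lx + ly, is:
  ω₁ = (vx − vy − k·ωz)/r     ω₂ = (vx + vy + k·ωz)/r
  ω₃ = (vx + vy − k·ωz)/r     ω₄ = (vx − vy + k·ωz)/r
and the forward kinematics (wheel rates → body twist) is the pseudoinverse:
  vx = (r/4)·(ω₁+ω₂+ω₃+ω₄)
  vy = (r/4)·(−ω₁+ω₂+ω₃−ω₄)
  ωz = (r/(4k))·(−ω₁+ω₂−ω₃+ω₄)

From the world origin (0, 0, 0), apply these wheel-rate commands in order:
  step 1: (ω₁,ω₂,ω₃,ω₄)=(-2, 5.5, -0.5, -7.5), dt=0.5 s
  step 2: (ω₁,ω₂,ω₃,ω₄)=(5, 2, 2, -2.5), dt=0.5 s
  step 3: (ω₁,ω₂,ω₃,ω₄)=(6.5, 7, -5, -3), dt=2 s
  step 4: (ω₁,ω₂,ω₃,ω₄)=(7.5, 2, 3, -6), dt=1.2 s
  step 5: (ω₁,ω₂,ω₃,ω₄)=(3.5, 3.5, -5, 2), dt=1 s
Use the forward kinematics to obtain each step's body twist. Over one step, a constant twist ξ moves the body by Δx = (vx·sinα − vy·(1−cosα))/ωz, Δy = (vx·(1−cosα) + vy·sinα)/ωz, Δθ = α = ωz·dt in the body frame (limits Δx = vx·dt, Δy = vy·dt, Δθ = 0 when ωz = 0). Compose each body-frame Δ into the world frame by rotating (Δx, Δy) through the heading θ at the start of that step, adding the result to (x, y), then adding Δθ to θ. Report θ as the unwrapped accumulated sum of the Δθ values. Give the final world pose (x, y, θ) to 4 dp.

step 1: ξ=(vx,vy,ωz)=(-0.1125, 0.3625, 0.0379), dt=0.5 → body Δ=(-0.0580, 0.1807, 0.0189) → world pose (-0.0580, 0.1807, 0.0189)
step 2: ξ=(vx,vy,ωz)=(0.1625, 0.0375, -0.5682), dt=0.5 → body Δ=(0.0828, 0.0070, -0.2841) → world pose (0.0247, 0.1893, -0.2652)
step 3: ξ=(vx,vy,ωz)=(0.1375, -0.0375, 0.1894), dt=2.0 → body Δ=(0.2825, -0.0218, 0.3788) → world pose (0.2916, 0.0943, 0.1136)
step 4: ξ=(vx,vy,ωz)=(0.1625, 0.0875, -1.0985), dt=1.2 → body Δ=(0.2030, -0.0338, -1.3182) → world pose (0.4971, 0.0837, -1.2045)
step 5: ξ=(vx,vy,ωz)=(0.1000, -0.1750, 0.5303), dt=1.0 → body Δ=(0.1407, -0.1410, 0.5303) → world pose (0.4159, -0.0982, -0.6742)

(0.4159, -0.0982, -0.6742)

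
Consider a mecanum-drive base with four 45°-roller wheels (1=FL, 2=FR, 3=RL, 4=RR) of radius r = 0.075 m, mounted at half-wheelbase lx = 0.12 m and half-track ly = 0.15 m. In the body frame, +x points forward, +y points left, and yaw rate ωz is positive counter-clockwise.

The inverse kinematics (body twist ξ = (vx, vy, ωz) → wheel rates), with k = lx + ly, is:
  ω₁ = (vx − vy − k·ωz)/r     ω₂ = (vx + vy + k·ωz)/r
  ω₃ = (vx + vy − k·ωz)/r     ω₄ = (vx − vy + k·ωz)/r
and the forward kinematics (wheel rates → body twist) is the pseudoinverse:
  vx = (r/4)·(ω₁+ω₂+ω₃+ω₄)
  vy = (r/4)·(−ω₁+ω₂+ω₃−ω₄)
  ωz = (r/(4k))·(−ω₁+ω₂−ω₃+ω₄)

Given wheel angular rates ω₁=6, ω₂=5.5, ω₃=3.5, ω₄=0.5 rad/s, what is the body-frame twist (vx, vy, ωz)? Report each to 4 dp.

k = lx + ly = 0.12 + 0.15 = 0.2700
ω₁+ω₂+ω₃+ω₄ = 15.5000  →  vx = (0.075/4)·15.5000 = 0.2906
−ω₁+ω₂+ω₃−ω₄ = 2.5000  →  vy = (0.075/4)·2.5000 = 0.0469
−ω₁+ω₂−ω₃+ω₄ = -3.5000  →  ωz = (0.075/1.0800)·-3.5000 = -0.2431

(0.2906, 0.0469, -0.2431)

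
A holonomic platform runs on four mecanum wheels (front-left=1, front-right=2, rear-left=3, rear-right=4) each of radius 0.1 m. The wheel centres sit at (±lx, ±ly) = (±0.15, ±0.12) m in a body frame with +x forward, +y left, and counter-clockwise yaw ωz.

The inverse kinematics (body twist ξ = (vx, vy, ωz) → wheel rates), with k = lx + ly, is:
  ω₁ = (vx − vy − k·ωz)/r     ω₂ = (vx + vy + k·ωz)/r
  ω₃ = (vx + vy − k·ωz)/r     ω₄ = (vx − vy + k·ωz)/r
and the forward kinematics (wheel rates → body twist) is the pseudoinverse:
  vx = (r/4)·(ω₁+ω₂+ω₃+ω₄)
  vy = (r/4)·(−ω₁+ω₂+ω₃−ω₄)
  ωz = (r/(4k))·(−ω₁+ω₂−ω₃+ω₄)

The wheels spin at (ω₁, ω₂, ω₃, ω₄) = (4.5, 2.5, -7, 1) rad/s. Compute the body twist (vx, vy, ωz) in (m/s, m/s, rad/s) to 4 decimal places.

k = lx + ly = 0.15 + 0.12 = 0.2700
ω₁+ω₂+ω₃+ω₄ = 1.0000  →  vx = (0.1/4)·1.0000 = 0.0250
−ω₁+ω₂+ω₃−ω₄ = -10.0000  →  vy = (0.1/4)·-10.0000 = -0.2500
−ω₁+ω₂−ω₃+ω₄ = 6.0000  →  ωz = (0.1/1.0800)·6.0000 = 0.5556

(0.0250, -0.2500, 0.5556)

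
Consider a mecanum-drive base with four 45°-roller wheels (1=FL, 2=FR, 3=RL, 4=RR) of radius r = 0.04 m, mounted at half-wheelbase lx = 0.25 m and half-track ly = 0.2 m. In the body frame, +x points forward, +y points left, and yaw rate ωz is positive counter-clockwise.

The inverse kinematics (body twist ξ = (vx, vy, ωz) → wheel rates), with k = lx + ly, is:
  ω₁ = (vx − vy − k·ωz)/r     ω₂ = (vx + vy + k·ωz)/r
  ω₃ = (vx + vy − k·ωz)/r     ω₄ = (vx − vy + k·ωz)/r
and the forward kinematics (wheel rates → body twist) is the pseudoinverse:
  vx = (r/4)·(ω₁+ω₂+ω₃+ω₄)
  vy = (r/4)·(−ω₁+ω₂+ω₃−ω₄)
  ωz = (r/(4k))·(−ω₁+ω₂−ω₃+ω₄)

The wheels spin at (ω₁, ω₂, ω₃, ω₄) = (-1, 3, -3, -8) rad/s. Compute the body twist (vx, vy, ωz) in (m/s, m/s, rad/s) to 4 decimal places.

(-0.0900, 0.0900, -0.0222)

k = lx + ly = 0.25 + 0.2 = 0.4500
ω₁+ω₂+ω₃+ω₄ = -9.0000  →  vx = (0.04/4)·-9.0000 = -0.0900
−ω₁+ω₂+ω₃−ω₄ = 9.0000  →  vy = (0.04/4)·9.0000 = 0.0900
−ω₁+ω₂−ω₃+ω₄ = -1.0000  →  ωz = (0.04/1.8000)·-1.0000 = -0.0222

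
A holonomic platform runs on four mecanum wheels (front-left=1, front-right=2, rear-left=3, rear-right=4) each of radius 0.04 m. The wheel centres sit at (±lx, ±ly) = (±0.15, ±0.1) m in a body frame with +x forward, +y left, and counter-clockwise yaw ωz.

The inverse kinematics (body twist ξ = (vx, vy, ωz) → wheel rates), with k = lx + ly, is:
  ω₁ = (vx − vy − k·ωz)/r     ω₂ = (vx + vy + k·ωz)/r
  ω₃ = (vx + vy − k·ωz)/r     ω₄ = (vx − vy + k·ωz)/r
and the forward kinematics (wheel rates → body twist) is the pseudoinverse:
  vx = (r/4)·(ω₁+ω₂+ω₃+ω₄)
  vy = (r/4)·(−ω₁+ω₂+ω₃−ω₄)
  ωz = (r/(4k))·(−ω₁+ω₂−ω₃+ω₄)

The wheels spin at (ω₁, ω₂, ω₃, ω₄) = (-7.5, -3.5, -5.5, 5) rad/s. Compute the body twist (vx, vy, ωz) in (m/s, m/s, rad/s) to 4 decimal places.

(-0.1150, -0.0650, 0.5800)

k = lx + ly = 0.15 + 0.1 = 0.2500
ω₁+ω₂+ω₃+ω₄ = -11.5000  →  vx = (0.04/4)·-11.5000 = -0.1150
−ω₁+ω₂+ω₃−ω₄ = -6.5000  →  vy = (0.04/4)·-6.5000 = -0.0650
−ω₁+ω₂−ω₃+ω₄ = 14.5000  →  ωz = (0.04/1.0000)·14.5000 = 0.5800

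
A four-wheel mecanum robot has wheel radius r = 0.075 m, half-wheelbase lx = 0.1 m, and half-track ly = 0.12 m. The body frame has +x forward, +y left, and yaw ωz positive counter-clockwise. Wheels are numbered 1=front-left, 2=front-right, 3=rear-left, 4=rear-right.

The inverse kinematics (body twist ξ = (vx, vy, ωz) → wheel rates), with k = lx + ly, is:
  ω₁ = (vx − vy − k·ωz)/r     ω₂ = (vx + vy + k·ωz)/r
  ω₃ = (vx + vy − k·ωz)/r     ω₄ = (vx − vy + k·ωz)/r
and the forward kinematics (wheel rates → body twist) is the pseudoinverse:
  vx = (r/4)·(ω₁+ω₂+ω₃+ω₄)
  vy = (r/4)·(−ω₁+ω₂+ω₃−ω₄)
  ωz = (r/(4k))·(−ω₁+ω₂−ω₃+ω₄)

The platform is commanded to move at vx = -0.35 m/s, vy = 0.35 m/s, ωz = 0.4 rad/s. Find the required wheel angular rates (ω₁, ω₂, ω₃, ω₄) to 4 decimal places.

(-10.5067, 1.1733, -1.1733, -8.1600)

k = lx + ly = 0.1 + 0.12 = 0.2200;  k·ωz = 0.2200·0.4 = 0.0880
ω₁ (FL) = (vx − vy − k·ωz)/r = -0.7880/0.075 = -10.5067
ω₂ (FR) = (vx + vy + k·ωz)/r = 0.0880/0.075 = 1.1733
ω₃ (RL) = (vx + vy − k·ωz)/r = -0.0880/0.075 = -1.1733
ω₄ (RR) = (vx − vy + k·ωz)/r = -0.6120/0.075 = -8.1600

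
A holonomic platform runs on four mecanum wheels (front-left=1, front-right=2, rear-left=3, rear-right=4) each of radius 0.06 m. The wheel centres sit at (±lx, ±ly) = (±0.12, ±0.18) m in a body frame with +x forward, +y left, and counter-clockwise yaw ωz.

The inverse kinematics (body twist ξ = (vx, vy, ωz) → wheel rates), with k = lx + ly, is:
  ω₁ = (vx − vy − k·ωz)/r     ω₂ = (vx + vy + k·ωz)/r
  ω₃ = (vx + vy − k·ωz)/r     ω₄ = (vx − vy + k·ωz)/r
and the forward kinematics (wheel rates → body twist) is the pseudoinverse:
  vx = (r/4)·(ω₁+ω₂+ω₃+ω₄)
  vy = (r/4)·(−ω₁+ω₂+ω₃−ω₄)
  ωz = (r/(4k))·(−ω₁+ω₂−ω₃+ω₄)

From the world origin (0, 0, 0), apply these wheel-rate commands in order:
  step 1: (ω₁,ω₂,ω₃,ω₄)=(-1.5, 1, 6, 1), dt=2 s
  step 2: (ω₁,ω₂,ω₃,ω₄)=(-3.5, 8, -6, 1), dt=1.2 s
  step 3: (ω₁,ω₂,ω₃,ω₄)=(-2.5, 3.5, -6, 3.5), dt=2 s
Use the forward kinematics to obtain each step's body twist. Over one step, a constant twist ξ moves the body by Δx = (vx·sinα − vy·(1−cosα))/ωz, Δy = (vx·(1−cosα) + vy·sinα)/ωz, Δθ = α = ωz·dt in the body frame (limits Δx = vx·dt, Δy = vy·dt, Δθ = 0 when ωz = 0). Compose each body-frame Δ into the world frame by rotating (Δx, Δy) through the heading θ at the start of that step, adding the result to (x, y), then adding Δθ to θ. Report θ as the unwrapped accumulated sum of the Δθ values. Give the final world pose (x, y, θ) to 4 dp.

(0.2869, 0.2347, 2.4100)

step 1: ξ=(vx,vy,ωz)=(0.0975, 0.1125, -0.1250), dt=2.0 → body Δ=(0.2210, 0.1984, -0.2500) → world pose (0.2210, 0.1984, -0.2500)
step 2: ξ=(vx,vy,ωz)=(-0.0075, 0.0675, 0.9250), dt=1.2 → body Δ=(-0.0478, 0.0609, 1.1100) → world pose (0.1897, 0.2692, 0.8600)
step 3: ξ=(vx,vy,ωz)=(-0.0225, -0.0525, 0.7750), dt=2.0 → body Δ=(0.0373, -0.0962, 1.5500) → world pose (0.2869, 0.2347, 2.4100)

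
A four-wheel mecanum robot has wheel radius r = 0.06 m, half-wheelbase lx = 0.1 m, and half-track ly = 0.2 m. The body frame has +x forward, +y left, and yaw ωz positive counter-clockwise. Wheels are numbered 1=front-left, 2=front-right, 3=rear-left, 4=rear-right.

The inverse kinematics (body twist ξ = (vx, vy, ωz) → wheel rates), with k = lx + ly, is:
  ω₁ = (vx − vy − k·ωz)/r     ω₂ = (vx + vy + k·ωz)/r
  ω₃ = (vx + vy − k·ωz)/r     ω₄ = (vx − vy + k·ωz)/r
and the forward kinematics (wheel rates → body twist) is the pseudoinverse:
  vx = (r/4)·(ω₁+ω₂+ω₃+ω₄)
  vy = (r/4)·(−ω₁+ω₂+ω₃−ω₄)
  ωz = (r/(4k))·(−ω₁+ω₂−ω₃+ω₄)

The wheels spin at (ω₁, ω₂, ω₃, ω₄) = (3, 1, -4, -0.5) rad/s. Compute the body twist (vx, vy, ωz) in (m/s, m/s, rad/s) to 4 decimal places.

k = lx + ly = 0.1 + 0.2 = 0.3000
ω₁+ω₂+ω₃+ω₄ = -0.5000  →  vx = (0.06/4)·-0.5000 = -0.0075
−ω₁+ω₂+ω₃−ω₄ = -5.5000  →  vy = (0.06/4)·-5.5000 = -0.0825
−ω₁+ω₂−ω₃+ω₄ = 1.5000  →  ωz = (0.06/1.2000)·1.5000 = 0.0750

(-0.0075, -0.0825, 0.0750)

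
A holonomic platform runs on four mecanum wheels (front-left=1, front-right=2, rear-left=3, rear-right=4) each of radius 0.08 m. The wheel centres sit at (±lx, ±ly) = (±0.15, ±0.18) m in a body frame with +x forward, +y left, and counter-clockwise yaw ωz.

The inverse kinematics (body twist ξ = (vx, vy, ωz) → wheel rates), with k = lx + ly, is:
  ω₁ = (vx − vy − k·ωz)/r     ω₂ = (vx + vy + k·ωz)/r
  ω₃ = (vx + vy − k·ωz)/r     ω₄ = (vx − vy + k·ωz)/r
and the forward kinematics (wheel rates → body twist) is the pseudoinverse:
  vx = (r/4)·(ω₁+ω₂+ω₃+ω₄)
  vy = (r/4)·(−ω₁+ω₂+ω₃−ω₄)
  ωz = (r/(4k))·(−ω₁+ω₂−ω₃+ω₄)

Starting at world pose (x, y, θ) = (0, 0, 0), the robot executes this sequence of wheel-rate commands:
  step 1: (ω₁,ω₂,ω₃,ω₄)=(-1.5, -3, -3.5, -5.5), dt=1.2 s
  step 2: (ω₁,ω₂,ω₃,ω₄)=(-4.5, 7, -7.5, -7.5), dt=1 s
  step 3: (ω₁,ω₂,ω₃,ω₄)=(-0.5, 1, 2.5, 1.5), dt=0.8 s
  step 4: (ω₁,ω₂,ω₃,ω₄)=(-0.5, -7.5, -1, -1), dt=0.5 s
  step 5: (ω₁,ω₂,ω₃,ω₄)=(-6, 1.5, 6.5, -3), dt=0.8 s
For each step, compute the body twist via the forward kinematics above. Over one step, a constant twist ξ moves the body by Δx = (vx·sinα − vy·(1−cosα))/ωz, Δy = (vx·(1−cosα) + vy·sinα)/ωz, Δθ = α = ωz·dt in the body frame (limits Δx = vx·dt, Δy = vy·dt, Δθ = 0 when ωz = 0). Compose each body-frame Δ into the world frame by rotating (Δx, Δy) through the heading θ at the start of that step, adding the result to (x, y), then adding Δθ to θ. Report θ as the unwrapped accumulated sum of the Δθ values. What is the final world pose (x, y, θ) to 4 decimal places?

(-0.6769, 0.4841, 0.1576)

step 1: ξ=(vx,vy,ωz)=(-0.2700, 0.0100, -0.2121), dt=1.2 → body Δ=(-0.3190, 0.0529, -0.2545) → world pose (-0.3190, 0.0529, -0.2545)
step 2: ξ=(vx,vy,ωz)=(-0.2500, 0.2300, 0.6970), dt=1.0 → body Δ=(-0.3072, 0.1282, 0.6970) → world pose (-0.5840, 0.2543, 0.4424)
step 3: ξ=(vx,vy,ωz)=(0.0900, 0.0500, 0.0303), dt=0.8 → body Δ=(0.0715, 0.0409, 0.0242) → world pose (-0.5369, 0.3218, 0.4667)
step 4: ξ=(vx,vy,ωz)=(-0.2000, -0.1400, -0.4242), dt=0.5 → body Δ=(-0.1066, -0.0589, -0.2121) → world pose (-0.6056, 0.2212, 0.2545)
step 5: ξ=(vx,vy,ωz)=(-0.0200, 0.3400, -0.1212), dt=0.8 → body Δ=(-0.0028, 0.2723, -0.0970) → world pose (-0.6769, 0.4841, 0.1576)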